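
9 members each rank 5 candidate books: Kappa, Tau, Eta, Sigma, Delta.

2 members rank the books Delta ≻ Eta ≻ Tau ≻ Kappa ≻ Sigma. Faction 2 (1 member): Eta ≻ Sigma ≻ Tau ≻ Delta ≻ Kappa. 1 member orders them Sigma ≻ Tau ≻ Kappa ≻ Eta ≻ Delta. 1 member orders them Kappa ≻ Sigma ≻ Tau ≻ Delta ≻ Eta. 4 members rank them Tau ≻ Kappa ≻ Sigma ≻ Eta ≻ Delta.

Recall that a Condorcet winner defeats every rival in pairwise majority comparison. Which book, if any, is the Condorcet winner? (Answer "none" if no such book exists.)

Tau

Head-to-head results (9 members):
Kappa vs Tau: Tau wins 8–1.
Kappa vs Eta: Kappa wins 6–3.
Kappa–Sigma: Kappa 7–2.
Kappa vs Delta: Kappa is ranked higher on 1+1+4 = 6 ballots, Delta on 3. Kappa wins 6–3.
Tau vs Eta: Tau wins 6–3.
Tau–Sigma: Tau 6–3.
Tau vs Delta: Tau wins 7–2.
Eta vs Sigma: Eta preferred on 2+1 = 3 ballots; Sigma wins 6–3.
Eta–Delta: Eta 6–3.
Sigma–Delta: Sigma 7–2.
Only Tau has no losses; Tau is the Condorcet winner.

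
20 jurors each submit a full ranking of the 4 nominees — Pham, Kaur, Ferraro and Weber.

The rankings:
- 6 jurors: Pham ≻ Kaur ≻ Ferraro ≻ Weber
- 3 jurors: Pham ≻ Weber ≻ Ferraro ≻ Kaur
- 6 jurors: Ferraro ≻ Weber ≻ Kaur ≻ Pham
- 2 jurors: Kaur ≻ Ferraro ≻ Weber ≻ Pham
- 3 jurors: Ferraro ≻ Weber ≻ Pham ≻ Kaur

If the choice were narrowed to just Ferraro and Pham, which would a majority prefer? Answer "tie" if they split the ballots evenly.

Ballots ranking Ferraro above Pham: 6 + 2 + 3 = 11.
Ballots ranking Pham above Ferraro: 20 − 11 = 9.
Ferraro wins the head-to-head 11–9.

Ferraro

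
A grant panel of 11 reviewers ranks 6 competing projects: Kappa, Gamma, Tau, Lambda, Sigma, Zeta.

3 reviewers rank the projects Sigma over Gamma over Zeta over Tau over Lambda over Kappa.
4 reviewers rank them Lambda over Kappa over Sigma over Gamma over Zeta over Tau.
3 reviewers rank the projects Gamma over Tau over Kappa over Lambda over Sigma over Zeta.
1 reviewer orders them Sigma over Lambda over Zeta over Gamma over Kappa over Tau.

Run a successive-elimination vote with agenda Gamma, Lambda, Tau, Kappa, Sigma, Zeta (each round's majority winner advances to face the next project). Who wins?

Sigma

Round 1: Gamma vs Lambda — 6–5, Gamma advances.
Round 2: Gamma vs Tau — 11–0, Gamma advances.
Round 3: Gamma vs Kappa — 7–4, Gamma advances.
Round 4: Gamma vs Sigma — 3–8, Sigma advances.
Round 5: Sigma vs Zeta — 11–0, Sigma advances.
Sigma survives the agenda.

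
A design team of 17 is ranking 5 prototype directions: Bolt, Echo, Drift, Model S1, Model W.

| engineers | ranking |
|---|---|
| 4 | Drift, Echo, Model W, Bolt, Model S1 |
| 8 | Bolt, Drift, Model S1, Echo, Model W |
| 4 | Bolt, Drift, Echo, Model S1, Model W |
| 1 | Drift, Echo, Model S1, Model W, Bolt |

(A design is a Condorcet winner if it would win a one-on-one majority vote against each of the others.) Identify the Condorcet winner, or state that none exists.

Check each pair by majority over 17 ballots:
Bolt–Echo: Bolt 12–5.
Bolt–Drift: Bolt 12–5.
Bolt vs Model S1: Bolt, 16–1.
Bolt–Model W: Bolt 12–5.
Echo vs Drift: Drift wins 17–0.
Echo vs Model S1: Echo wins 9–8.
Echo vs Model W: Echo wins 17–0.
Drift vs Model S1: Drift wins 17–0.
Drift–Model W: Drift 17–0.
Model S1 vs Model W: Model S1 wins 13–4.
Bolt defeats every rival head-to-head and is the Condorcet winner.

Bolt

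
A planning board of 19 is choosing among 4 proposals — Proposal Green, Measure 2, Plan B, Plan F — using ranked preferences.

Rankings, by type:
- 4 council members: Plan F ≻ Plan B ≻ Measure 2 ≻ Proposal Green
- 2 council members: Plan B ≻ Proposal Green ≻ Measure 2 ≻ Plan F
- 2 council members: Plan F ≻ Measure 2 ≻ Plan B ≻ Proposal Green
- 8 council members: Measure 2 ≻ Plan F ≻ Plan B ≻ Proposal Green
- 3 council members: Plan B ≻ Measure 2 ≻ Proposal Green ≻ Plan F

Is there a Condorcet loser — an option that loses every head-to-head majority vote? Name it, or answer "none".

Proposal Green

Head-to-head results (19 council members):
Proposal Green–Measure 2: Measure 2 17–2.
Proposal Green vs Plan B: 0 for Proposal Green, 19 for Plan B — Plan B by 19–0.
Proposal Green vs Plan F: Plan F, 14–5.
Measure 2 vs Plan B: 2+8 = 10 for Measure 2, 9 for Plan B — Measure 2 by 10–9.
Measure 2 vs Plan F: Measure 2 is ranked higher on 2+8+3 = 13 ballots, Plan F on 6. Measure 2 wins 13–6.
Plan B vs Plan F: 2+3 = 5 for Plan B, 14 for Plan F — Plan F by 14–5.
Proposal Green is beaten in every head-to-head and is the Condorcet loser.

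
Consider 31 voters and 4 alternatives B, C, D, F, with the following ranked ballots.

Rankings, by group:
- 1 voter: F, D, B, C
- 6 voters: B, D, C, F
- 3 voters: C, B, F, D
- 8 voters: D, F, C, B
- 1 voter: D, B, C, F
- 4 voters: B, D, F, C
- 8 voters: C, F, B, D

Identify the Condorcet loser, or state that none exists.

none

Pairwise majorities:
B vs C: C, 19–12.
B vs D: B preferred on 6+3+4+8 = 21 ballots; B wins 21–10.
B vs F: B preferred on 6+3+1+4 = 14 ballots; F wins 17–14.
C–D: D 20–11.
C vs F: C, 18–13.
D vs F: D, 19–12.
Each alternative has at least one pairwise win (B beats D; C beats B; D beats C; F beats B) — no Condorcet loser.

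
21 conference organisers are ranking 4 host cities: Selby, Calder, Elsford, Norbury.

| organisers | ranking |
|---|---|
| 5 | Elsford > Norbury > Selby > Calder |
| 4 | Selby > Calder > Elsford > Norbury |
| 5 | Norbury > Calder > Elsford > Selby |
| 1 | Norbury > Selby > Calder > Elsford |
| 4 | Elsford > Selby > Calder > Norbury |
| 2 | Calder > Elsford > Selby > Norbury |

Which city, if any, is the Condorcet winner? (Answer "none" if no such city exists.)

none

Head-to-head results (21 organisers):
Selby vs Calder: Selby, 14–7.
Selby vs Elsford: Elsford, 16–5.
Selby vs Norbury: Norbury wins 11–10.
Calder–Elsford: Calder 12–9.
Calder vs Norbury: Norbury wins 11–10.
Elsford vs Norbury: Elsford wins 15–6.
No city is unbeaten: Selby loses to Elsford; Calder loses to Selby; Elsford loses to Calder; Norbury loses to Elsford. In particular Selby beats Calder beats Elsford beats Selby is a majority cycle — no Condorcet winner exists.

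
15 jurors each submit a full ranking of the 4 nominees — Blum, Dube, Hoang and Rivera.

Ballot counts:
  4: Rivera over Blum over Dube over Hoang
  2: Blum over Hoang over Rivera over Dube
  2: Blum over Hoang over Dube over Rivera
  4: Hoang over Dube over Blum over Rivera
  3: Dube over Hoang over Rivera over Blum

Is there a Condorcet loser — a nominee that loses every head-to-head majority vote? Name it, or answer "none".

Rivera

Pairwise majorities:
Blum vs Dube: Blum preferred on 4+2+2 = 8 ballots; Blum wins 8–7.
Blum vs Hoang: Blum, 8–7.
Blum vs Rivera: Blum wins 8–7.
Dube vs Hoang: Dube preferred on 4+3 = 7 ballots; Hoang wins 8–7.
Dube vs Rivera: 9 to 6, Dube.
Hoang vs Rivera: Hoang wins 11–4.
Only Rivera has no wins; Rivera is the Condorcet loser.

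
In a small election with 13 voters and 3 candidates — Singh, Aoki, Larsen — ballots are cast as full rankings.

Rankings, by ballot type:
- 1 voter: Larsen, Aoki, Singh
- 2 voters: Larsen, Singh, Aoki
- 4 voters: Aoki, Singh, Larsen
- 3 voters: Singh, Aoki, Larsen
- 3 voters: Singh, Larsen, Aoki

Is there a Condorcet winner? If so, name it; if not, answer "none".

Head-to-head results (13 voters):
Singh–Aoki: Singh 8–5.
Singh vs Larsen: Singh, 10–3.
Aoki vs Larsen: Aoki, 7–6.
Singh defeats every rival head-to-head and is the Condorcet winner.

Singh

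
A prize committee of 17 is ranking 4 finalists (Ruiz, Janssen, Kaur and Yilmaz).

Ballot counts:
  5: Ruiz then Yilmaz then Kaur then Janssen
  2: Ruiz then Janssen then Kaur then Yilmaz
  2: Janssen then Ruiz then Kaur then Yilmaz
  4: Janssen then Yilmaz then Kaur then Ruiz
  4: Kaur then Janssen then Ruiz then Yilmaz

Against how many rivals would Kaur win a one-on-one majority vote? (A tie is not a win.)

Kaur against each rival (17 jurors):
Kaur vs Ruiz: Ruiz wins 9–8.
Kaur vs Janssen: Kaur preferred on 5+4 = 9 ballots; Kaur wins 9–8.
Kaur vs Yilmaz: Kaur preferred on 2+2+4 = 8 ballots; Yilmaz wins 9–8.
Kaur beats Janssen; loses to Ruiz, Yilmaz — 1 pairwise win.

1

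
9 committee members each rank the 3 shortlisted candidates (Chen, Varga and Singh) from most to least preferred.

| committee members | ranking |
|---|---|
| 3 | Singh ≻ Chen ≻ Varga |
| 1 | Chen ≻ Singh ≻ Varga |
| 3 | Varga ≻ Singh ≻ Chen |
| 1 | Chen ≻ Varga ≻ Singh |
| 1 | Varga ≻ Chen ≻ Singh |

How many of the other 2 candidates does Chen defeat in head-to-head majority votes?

1

Chen against each rival (9 committee members):
Chen vs Varga: Chen, 5–4.
Chen vs Singh: 3 to 6, Singh.
Chen beats Varga; loses to Singh — 1 pairwise win.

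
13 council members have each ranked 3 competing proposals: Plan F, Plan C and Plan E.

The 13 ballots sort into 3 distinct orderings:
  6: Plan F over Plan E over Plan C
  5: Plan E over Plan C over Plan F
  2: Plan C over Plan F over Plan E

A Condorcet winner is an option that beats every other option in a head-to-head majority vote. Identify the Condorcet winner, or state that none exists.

none

Pairwise majorities:
Plan F vs Plan C: 6 for Plan F, 7 for Plan C — Plan C by 7–6.
Plan F vs Plan E: Plan F preferred on 6+2 = 8 ballots; Plan F wins 8–5.
Plan C vs Plan E: 2 to 11, Plan E.
No option is unbeaten: Plan F loses to Plan C; Plan C loses to Plan E; Plan E loses to Plan F. In particular Plan F beats Plan E beats Plan C beats Plan F is a majority cycle — no Condorcet winner exists.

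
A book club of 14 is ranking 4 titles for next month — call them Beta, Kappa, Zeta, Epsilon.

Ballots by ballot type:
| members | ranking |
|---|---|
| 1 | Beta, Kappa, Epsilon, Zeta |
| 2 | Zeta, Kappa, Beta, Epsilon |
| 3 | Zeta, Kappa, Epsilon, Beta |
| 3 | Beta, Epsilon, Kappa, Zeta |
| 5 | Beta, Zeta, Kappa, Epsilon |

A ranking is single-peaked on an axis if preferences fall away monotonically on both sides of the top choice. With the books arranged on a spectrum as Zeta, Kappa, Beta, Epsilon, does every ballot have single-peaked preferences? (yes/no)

no

Axis positions: Zeta=1, Kappa=2, Beta=3, Epsilon=4.
Ballot type 1 (peak Beta at position 3): ranking walks positions 3-2-4-1, expanding outward from the peak — single-peaked.
Ballot type 2 (peak Zeta at position 1): ranking walks positions 1-2-3-4, expanding outward from the peak — single-peaked.
Ballot type 3: ranking walks positions 1-2-4-3; Epsilon is ranked above Beta even though Beta lies between Epsilon and the peak Zeta on the axis — preferences dip and rise again. Not single-peaked.
Ballot type 4 (peak Beta at position 3): ranking walks positions 3-4-2-1, expanding outward from the peak — single-peaked.
Ballot type 5: ranking walks positions 3-1-2-4; Zeta is ranked above Kappa even though Kappa lies between Zeta and the peak Beta on the axis — preferences dip and rise again. Not single-peaked.
Ballot type 3 violates single-peakedness, so the profile is not single-peaked on this axis.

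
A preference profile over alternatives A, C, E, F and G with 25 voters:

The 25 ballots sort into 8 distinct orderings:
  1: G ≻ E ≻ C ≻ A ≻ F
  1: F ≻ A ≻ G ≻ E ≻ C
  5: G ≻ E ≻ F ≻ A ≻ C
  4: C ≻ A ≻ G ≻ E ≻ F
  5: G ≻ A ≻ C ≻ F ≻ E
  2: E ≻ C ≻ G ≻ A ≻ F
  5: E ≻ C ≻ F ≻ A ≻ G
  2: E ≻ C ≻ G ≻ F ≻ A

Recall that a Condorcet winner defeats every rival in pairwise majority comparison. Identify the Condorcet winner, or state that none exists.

none

Head-to-head results (25 voters):
A vs C: 1+5+5 = 11 for A, 14 for C — C by 14–11.
A vs E: 10 to 15, E.
A vs F: A preferred on 1+4+5+2 = 12 ballots; F wins 13–12.
A vs G: 10 to 15, G.
C vs E: 9 to 16, E.
C vs F: 19 to 6, C.
C vs G: C is ranked higher on 4+2+5+2 = 13 ballots, G on 12. C wins 13–12.
E vs F: E is ranked higher on 1+5+4+2+5+2 = 19 ballots, F on 6. E wins 19–6.
E vs G: 9 to 16, G.
F vs G: F preferred on 1+5 = 6 ballots; G wins 19–6.
No alternative is unbeaten: A loses to C; C loses to E; E loses to G; F loses to C; G loses to C. In particular C beats G beats E beats C is a majority cycle — no Condorcet winner exists.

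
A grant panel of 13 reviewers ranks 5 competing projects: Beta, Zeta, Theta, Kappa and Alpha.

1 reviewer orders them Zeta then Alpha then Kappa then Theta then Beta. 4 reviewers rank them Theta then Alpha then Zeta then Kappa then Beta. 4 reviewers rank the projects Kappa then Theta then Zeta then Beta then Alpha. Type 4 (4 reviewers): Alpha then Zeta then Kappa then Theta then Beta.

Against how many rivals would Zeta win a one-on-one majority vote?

2

Zeta against each rival (13 reviewers):
Zeta vs Beta: Zeta is ranked higher on 1+4+4+4 = 13 ballots, Beta on 0. Zeta wins 13–0.
Zeta vs Theta: 1+4 = 5 for Zeta, 8 for Theta — Theta by 8–5.
Zeta vs Kappa: Zeta preferred on 1+4+4 = 9 ballots; Zeta wins 9–4.
Zeta vs Alpha: Zeta is ranked higher on 1+4 = 5 ballots, Alpha on 8. Alpha wins 8–5.
Zeta beats Beta, Kappa; loses to Theta, Alpha — 2 pairwise wins.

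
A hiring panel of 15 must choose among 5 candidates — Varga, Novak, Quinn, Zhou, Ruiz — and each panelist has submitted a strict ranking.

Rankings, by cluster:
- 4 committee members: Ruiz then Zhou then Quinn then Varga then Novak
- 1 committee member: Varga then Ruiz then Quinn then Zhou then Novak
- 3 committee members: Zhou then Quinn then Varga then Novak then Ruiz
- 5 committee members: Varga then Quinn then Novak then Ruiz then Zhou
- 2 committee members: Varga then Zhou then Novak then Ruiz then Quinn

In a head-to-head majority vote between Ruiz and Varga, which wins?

Ballots ranking Ruiz above Varga: 4.
Ballots ranking Varga above Ruiz: 15 − 4 = 11.
Varga wins the head-to-head 11–4.

Varga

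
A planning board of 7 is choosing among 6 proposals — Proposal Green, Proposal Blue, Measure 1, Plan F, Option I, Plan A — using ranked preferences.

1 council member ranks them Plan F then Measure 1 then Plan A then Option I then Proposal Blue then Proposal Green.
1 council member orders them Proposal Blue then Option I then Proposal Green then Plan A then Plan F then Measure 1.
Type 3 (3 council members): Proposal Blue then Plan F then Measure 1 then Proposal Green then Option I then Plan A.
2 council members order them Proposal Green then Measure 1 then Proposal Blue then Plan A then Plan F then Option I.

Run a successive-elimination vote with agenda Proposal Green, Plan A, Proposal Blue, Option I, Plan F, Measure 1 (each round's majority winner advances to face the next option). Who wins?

Round 1: Proposal Green vs Plan A — 6–1, Proposal Green advances.
Round 2: Proposal Green vs Proposal Blue — 2–5, Proposal Blue advances.
Round 3: Proposal Blue vs Option I — 6–1, Proposal Blue advances.
Round 4: Proposal Blue vs Plan F — 6–1, Proposal Blue advances.
Round 5: Proposal Blue vs Measure 1 — 4–3, Proposal Blue advances.
The agenda winner is Proposal Blue.

Proposal Blue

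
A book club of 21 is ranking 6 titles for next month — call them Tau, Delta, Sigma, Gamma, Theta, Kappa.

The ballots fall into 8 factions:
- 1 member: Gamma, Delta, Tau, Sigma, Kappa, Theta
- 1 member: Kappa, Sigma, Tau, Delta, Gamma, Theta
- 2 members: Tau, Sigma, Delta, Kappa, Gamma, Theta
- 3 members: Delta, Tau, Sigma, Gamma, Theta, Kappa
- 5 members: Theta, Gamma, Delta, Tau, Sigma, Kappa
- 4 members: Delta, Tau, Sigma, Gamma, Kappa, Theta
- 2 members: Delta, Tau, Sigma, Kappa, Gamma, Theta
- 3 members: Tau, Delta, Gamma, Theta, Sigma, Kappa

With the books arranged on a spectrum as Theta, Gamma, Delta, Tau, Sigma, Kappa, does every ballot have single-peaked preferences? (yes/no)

Axis positions: Theta=1, Gamma=2, Delta=3, Tau=4, Sigma=5, Kappa=6.
Faction 1 (peak Gamma at position 2): ranking walks positions 2-3-4-5-6-1, expanding outward from the peak — single-peaked.
Faction 2 (peak Kappa at position 6): ranking walks positions 6-5-4-3-2-1, expanding outward from the peak — single-peaked.
Faction 3 (peak Tau at position 4): ranking walks positions 4-5-3-6-2-1, expanding outward from the peak — single-peaked.
Faction 4 (peak Delta at position 3): ranking walks positions 3-4-5-2-1-6, expanding outward from the peak — single-peaked.
Faction 5 (peak Theta at position 1): ranking walks positions 1-2-3-4-5-6, expanding outward from the peak — single-peaked.
Faction 6 (peak Delta at position 3): ranking walks positions 3-4-5-2-6-1, expanding outward from the peak — single-peaked.
Faction 7 (peak Delta at position 3): ranking walks positions 3-4-5-6-2-1, expanding outward from the peak — single-peaked.
Faction 8 (peak Tau at position 4): ranking walks positions 4-3-2-1-5-6, expanding outward from the peak — single-peaked.
Every ranking is single-peaked on this axis.

yes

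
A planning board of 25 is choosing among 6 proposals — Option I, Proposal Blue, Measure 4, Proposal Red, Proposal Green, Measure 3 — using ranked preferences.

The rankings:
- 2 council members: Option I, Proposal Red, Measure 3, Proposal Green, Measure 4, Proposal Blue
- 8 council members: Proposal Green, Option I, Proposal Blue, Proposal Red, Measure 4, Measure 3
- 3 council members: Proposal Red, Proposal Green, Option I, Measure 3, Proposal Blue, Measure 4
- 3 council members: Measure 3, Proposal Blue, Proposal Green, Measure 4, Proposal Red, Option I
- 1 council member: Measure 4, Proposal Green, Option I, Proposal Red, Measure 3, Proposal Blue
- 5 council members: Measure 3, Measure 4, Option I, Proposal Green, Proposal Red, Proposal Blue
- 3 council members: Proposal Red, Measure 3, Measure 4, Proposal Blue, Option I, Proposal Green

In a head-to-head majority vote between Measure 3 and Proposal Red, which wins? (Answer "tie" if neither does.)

Ballots ranking Measure 3 above Proposal Red: 3 + 5 = 8.
Ballots ranking Proposal Red above Measure 3: 25 − 8 = 17.
Proposal Red wins the head-to-head 17–8.

Proposal Red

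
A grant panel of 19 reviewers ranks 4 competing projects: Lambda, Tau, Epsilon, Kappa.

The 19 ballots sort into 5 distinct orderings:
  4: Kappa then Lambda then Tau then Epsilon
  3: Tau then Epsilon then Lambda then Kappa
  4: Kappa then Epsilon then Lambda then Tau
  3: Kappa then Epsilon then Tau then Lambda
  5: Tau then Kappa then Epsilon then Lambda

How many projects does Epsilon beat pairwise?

Epsilon against each rival (19 reviewers):
Epsilon vs Lambda: Epsilon, 15–4.
Epsilon vs Tau: Tau wins 12–7.
Epsilon vs Kappa: Kappa wins 16–3.
Epsilon beats Lambda; loses to Tau, Kappa — 1 pairwise win.

1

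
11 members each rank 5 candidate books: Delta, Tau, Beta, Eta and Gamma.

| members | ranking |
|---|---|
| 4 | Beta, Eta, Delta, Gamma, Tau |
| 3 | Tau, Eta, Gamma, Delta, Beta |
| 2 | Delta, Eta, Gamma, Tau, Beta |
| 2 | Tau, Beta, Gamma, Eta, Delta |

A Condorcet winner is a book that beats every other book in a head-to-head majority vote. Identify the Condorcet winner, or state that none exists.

Check each pair by majority over 11 ballots:
Delta vs Tau: 6 to 5, Delta.
Delta vs Beta: 5 to 6, Beta.
Delta vs Eta: Eta wins 9–2.
Delta vs Gamma: Delta preferred on 4+2 = 6 ballots; Delta wins 6–5.
Tau vs Beta: 7 to 4, Tau.
Tau vs Eta: Eta wins 6–5.
Tau vs Gamma: 3+2 = 5 for Tau, 6 for Gamma — Gamma by 6–5.
Beta vs Eta: Beta preferred on 4+2 = 6 ballots; Beta wins 6–5.
Beta vs Gamma: 6 to 5, Beta.
Eta vs Gamma: 9 to 2, Eta.
Every book loses at least once (Delta loses to Beta; Tau loses to Delta; Beta loses to Tau; Eta loses to Beta; Gamma loses to Delta). The majority relation contains the cycle Delta → Tau → Beta → Delta, so there is no Condorcet winner.

none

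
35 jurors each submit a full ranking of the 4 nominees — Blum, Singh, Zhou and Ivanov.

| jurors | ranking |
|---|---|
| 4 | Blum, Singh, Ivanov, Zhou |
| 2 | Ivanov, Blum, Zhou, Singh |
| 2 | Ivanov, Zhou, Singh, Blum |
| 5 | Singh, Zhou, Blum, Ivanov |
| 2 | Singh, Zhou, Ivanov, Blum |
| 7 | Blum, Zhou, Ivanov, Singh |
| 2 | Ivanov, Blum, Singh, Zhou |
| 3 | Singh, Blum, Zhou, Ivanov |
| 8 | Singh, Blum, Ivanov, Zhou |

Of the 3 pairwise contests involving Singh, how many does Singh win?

Singh against each rival (35 jurors):
Singh vs Blum: Singh preferred on 2+5+2+3+8 = 20 ballots; Singh wins 20–15.
Singh vs Zhou: Singh preferred on 4+5+2+2+3+8 = 24 ballots; Singh wins 24–11.
Singh vs Ivanov: Singh wins 22–13.
Singh beats Blum, Zhou, Ivanov — 3 pairwise wins.

3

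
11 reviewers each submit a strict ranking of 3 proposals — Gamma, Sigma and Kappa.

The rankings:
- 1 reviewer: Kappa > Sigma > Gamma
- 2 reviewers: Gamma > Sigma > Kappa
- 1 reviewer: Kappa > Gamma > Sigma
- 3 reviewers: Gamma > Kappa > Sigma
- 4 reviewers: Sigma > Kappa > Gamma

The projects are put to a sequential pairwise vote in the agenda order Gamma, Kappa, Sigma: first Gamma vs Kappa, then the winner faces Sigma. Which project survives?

Sigma

Round 1: Gamma vs Kappa — 5–6, Kappa advances.
Round 2: Kappa vs Sigma — 5–6, Sigma advances.
The agenda winner is Sigma.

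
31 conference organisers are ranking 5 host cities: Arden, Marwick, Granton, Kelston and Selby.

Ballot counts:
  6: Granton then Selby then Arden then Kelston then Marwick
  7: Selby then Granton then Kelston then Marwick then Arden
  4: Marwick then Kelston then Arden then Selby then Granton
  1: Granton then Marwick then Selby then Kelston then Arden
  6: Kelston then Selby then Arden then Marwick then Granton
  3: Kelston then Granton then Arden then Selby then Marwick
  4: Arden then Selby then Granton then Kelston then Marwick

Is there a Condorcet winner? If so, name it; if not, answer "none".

Selby

Pairwise majorities:
Arden vs Marwick: 19 to 12, Arden.
Arden vs Granton: Arden is ranked higher on 4+6+4 = 14 ballots, Granton on 17. Granton wins 17–14.
Arden vs Kelston: 6+4 = 10 for Arden, 21 for Kelston — Kelston by 21–10.
Arden vs Selby: Arden preferred on 4+3+4 = 11 ballots; Selby wins 20–11.
Marwick vs Granton: 4+6 = 10 for Marwick, 21 for Granton — Granton by 21–10.
Marwick vs Kelston: 4+1 = 5 for Marwick, 26 for Kelston — Kelston by 26–5.
Marwick vs Selby: 5 to 26, Selby.
Granton vs Kelston: 18 to 13, Granton.
Granton vs Selby: 10 to 21, Selby.
Kelston vs Selby: 13 to 18, Selby.
Only Selby has no losses; Selby is the Condorcet winner.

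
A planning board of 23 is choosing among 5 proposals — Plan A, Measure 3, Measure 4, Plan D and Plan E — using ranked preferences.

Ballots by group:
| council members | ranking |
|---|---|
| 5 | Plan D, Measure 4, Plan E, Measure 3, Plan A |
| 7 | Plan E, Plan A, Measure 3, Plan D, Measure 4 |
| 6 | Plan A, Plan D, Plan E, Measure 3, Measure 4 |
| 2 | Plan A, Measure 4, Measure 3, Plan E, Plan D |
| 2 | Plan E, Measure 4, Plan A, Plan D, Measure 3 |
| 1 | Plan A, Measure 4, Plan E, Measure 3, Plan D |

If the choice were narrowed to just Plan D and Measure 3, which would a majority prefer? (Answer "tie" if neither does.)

Ballots ranking Plan D above Measure 3: 5 + 6 + 2 = 13.
Ballots ranking Measure 3 above Plan D: 23 − 13 = 10.
Plan D wins the head-to-head 13–10.

Plan D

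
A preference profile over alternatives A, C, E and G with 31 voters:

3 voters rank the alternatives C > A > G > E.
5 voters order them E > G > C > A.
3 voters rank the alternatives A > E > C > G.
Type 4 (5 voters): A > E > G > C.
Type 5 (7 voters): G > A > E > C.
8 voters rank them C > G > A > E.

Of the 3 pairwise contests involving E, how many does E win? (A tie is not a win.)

E against each rival (31 voters):
E vs A: E is ranked higher on 5 ballots, A on 26. A wins 26–5.
E vs C: E wins 20–11.
E–G: G 18–13.
E beats C; loses to A, G — 1 pairwise win.

1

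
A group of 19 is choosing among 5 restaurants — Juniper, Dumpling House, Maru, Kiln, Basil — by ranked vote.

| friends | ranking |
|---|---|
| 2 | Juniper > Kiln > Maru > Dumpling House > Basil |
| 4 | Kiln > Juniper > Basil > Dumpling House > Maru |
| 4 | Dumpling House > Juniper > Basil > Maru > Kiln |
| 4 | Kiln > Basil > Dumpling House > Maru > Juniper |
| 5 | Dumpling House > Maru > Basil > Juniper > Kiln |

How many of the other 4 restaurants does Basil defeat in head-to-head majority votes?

1

Basil against each rival (19 friends):
Basil vs Juniper: Juniper wins 10–9.
Basil vs Dumpling House: 4+4 = 8 for Basil, 11 for Dumpling House — Dumpling House by 11–8.
Basil vs Maru: Basil wins 12–7.
Basil vs Kiln: Kiln wins 10–9.
Basil beats Maru; loses to Juniper, Dumpling House, Kiln — 1 pairwise win.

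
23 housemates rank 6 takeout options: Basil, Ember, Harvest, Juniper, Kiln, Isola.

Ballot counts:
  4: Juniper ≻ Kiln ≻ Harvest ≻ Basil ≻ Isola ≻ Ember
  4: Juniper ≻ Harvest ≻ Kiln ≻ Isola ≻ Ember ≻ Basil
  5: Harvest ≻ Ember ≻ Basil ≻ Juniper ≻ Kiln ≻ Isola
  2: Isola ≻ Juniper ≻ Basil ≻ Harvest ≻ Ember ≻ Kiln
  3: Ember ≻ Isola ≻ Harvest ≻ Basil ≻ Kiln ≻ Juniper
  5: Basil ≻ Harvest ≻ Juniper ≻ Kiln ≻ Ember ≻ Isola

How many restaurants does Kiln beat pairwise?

Kiln against each rival (23 friends):
Kiln vs Basil: Basil, 15–8.
Kiln–Ember: Kiln 13–10.
Kiln vs Harvest: 4 for Kiln, 19 for Harvest — Harvest by 19–4.
Kiln–Juniper: Juniper 20–3.
Kiln vs Isola: Kiln wins 18–5.
Kiln beats Ember, Isola; loses to Basil, Harvest, Juniper — 2 pairwise wins.

2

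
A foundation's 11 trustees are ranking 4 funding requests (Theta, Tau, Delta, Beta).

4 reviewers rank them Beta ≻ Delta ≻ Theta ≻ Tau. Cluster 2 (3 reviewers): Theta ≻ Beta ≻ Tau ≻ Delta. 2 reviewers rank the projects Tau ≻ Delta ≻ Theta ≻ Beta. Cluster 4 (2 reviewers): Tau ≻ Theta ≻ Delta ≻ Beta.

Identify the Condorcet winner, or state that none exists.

none

Pairwise majorities:
Theta vs Tau: Theta, 7–4.
Theta vs Delta: Delta wins 6–5.
Theta vs Beta: Theta, 7–4.
Tau vs Delta: Tau, 7–4.
Tau vs Beta: Beta wins 7–4.
Delta vs Beta: Beta, 7–4.
Every project loses at least once (Theta loses to Delta; Tau loses to Theta; Delta loses to Tau; Beta loses to Theta). The majority relation contains the cycle Theta > Tau > Delta > Theta, so there is no Condorcet winner.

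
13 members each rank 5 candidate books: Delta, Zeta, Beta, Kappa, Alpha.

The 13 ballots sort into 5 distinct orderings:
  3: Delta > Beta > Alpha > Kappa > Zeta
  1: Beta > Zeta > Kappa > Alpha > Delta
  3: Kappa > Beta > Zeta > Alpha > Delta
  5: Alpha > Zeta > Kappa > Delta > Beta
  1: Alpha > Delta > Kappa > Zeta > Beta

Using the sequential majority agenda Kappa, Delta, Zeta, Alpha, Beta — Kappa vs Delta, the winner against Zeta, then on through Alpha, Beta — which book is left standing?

Round 1: Kappa vs Delta — 9–4, Kappa advances.
Round 2: Kappa vs Zeta — 7–6, Kappa advances.
Round 3: Kappa vs Alpha — 4–9, Alpha advances.
Round 4: Alpha vs Beta — 6–7, Beta advances.
Beta survives the agenda.

Beta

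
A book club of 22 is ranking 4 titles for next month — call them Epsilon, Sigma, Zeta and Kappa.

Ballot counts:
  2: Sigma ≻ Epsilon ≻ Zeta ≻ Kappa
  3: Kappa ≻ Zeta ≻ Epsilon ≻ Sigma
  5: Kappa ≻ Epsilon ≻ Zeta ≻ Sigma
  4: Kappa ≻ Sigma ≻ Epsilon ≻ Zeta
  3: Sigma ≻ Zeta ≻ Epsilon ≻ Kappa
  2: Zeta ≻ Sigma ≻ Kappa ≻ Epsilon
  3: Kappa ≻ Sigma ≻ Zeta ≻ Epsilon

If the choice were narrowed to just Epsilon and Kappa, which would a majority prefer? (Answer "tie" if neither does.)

Kappa

Ballots ranking Epsilon above Kappa: 2 + 3 = 5.
Ballots ranking Kappa above Epsilon: 22 − 5 = 17.
Kappa wins the head-to-head 17–5.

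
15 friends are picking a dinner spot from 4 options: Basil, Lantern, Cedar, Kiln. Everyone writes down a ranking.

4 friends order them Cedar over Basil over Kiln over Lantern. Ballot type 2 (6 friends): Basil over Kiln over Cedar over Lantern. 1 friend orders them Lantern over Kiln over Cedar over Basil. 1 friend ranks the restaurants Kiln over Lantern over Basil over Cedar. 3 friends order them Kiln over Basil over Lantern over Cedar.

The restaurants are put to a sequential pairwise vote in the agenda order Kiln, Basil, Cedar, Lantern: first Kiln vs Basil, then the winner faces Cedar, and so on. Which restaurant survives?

Round 1: Kiln vs Basil — 5–10, Basil advances.
Round 2: Basil vs Cedar — 10–5, Basil advances.
Round 3: Basil vs Lantern — 13–2, Basil advances.
The agenda winner is Basil.

Basil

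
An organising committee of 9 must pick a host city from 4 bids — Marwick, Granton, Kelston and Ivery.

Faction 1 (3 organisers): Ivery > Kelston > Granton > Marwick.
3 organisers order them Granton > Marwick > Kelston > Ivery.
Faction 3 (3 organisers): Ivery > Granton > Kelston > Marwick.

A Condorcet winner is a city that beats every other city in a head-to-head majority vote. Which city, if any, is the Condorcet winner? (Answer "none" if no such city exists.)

Pairwise majorities:
Marwick–Granton: Granton 9–0.
Marwick–Kelston: Kelston 6–3.
Marwick vs Ivery: Ivery, 6–3.
Granton vs Kelston: Granton, 6–3.
Granton vs Ivery: Ivery wins 6–3.
Kelston vs Ivery: Ivery wins 6–3.
Only Ivery has no losses; Ivery is the Condorcet winner.

Ivery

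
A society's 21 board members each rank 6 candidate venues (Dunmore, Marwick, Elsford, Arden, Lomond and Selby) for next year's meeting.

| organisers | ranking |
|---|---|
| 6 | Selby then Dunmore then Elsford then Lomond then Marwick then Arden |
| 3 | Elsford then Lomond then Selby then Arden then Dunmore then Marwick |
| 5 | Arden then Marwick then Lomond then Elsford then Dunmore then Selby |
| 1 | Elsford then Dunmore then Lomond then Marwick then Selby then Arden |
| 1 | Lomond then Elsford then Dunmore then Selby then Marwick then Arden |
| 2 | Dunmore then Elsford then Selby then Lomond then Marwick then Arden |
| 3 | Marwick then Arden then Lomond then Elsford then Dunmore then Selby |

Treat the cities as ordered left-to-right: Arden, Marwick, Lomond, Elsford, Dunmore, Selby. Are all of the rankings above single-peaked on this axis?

no

Axis positions: Arden=1, Marwick=2, Lomond=3, Elsford=4, Dunmore=5, Selby=6.
Cluster 1 (peak Selby at position 6): ranking walks positions 6-5-4-3-2-1, expanding outward from the peak — single-peaked.
Cluster 2: ranking walks positions 4-3-6-1-5-2; Selby is ranked above Dunmore even though Dunmore lies between Selby and the peak Elsford on the axis — preferences dip and rise again. Not single-peaked.
Cluster 3 (peak Arden at position 1): ranking walks positions 1-2-3-4-5-6, expanding outward from the peak — single-peaked.
Cluster 4 (peak Elsford at position 4): ranking walks positions 4-5-3-2-6-1, expanding outward from the peak — single-peaked.
Cluster 5 (peak Lomond at position 3): ranking walks positions 3-4-5-6-2-1, expanding outward from the peak — single-peaked.
Cluster 6 (peak Dunmore at position 5): ranking walks positions 5-4-6-3-2-1, expanding outward from the peak — single-peaked.
Cluster 7 (peak Marwick at position 2): ranking walks positions 2-1-3-4-5-6, expanding outward from the peak — single-peaked.
Cluster 2 violates single-peakedness, so the profile is not single-peaked on this axis.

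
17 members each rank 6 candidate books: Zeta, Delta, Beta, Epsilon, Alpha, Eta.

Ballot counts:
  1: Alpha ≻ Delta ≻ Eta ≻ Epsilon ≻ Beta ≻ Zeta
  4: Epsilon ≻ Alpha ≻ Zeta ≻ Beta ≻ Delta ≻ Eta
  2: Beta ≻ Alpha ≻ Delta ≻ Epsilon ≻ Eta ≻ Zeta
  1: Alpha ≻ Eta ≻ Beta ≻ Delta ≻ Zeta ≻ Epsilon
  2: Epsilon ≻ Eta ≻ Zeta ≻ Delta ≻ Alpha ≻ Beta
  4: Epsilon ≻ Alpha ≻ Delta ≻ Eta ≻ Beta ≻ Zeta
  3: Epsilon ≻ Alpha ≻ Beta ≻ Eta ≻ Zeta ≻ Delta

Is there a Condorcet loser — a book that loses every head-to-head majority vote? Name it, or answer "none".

Head-to-head results (17 members):
Zeta–Delta: Zeta 9–8.
Zeta vs Beta: Zeta is ranked higher on 4+2 = 6 ballots, Beta on 11. Beta wins 11–6.
Zeta vs Epsilon: Epsilon wins 16–1.
Zeta vs Alpha: Zeta is ranked higher on 2 ballots, Alpha on 15. Alpha wins 15–2.
Zeta vs Eta: 4 for Zeta, 13 for Eta — Eta by 13–4.
Delta vs Beta: Delta is ranked higher on 1+2+4 = 7 ballots, Beta on 10. Beta wins 10–7.
Delta vs Epsilon: Epsilon, 13–4.
Delta vs Alpha: Delta is ranked higher on 2 ballots, Alpha on 15. Alpha wins 15–2.
Delta vs Eta: Delta is ranked higher on 1+4+2+4 = 11 ballots, Eta on 6. Delta wins 11–6.
Beta vs Epsilon: Epsilon wins 14–3.
Beta vs Alpha: 2 to 15, Alpha.
Beta vs Eta: Beta, 9–8.
Epsilon–Alpha: Epsilon 13–4.
Epsilon vs Eta: Epsilon preferred on 4+2+2+4+3 = 15 ballots; Epsilon wins 15–2.
Alpha vs Eta: Alpha preferred on 1+4+2+1+4+3 = 15 ballots; Alpha wins 15–2.
Each book has at least one pairwise win (Zeta beats Delta; Delta beats Eta; Beta beats Zeta; Epsilon beats Zeta; Alpha beats Zeta; Eta beats Zeta) — no Condorcet loser.

none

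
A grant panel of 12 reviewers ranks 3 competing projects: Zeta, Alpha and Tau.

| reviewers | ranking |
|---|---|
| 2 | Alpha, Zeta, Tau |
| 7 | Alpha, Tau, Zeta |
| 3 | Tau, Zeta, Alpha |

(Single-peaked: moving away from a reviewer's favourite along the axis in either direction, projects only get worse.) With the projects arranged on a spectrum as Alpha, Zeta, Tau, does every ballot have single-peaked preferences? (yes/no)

no

Axis positions: Alpha=1, Zeta=2, Tau=3.
Bloc 1 (peak Alpha at position 1): ranking walks positions 1-2-3, expanding outward from the peak — single-peaked.
Bloc 2: ranking walks positions 1-3-2; Tau is ranked above Zeta even though Zeta lies between Tau and the peak Alpha on the axis — preferences dip and rise again. Not single-peaked.
Bloc 3 (peak Tau at position 3): ranking walks positions 3-2-1, expanding outward from the peak — single-peaked.
Bloc 2 violates single-peakedness, so the profile is not single-peaked on this axis.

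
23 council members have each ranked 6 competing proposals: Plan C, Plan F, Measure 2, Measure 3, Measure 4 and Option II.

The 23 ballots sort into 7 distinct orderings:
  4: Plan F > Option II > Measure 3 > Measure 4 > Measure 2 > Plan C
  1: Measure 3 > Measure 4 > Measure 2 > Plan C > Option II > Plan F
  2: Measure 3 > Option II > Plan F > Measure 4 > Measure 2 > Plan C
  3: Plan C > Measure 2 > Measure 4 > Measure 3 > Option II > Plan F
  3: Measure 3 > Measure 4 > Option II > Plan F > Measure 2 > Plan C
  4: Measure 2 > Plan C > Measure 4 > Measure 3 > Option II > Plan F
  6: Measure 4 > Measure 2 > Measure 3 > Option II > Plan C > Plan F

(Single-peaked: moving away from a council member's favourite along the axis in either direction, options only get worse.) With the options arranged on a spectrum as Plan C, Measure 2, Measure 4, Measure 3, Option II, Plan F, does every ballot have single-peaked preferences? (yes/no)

yes

Axis positions: Plan C=1, Measure 2=2, Measure 4=3, Measure 3=4, Option II=5, Plan F=6.
Cluster 1 (peak Plan F at position 6): ranking walks positions 6-5-4-3-2-1, expanding outward from the peak — single-peaked.
Cluster 2 (peak Measure 3 at position 4): ranking walks positions 4-3-2-1-5-6, expanding outward from the peak — single-peaked.
Cluster 3 (peak Measure 3 at position 4): ranking walks positions 4-5-6-3-2-1, expanding outward from the peak — single-peaked.
Cluster 4 (peak Plan C at position 1): ranking walks positions 1-2-3-4-5-6, expanding outward from the peak — single-peaked.
Cluster 5 (peak Measure 3 at position 4): ranking walks positions 4-3-5-6-2-1, expanding outward from the peak — single-peaked.
Cluster 6 (peak Measure 2 at position 2): ranking walks positions 2-1-3-4-5-6, expanding outward from the peak — single-peaked.
Cluster 7 (peak Measure 4 at position 3): ranking walks positions 3-2-4-5-1-6, expanding outward from the peak — single-peaked.
Every ranking is single-peaked on this axis.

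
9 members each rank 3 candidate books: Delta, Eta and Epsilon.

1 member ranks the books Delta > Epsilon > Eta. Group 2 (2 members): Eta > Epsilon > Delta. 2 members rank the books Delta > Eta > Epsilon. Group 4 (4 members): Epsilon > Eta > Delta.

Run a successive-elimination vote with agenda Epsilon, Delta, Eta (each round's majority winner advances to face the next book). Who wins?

Epsilon

Round 1: Epsilon vs Delta — 6–3, Epsilon advances.
Round 2: Epsilon vs Eta — 5–4, Epsilon advances.
Epsilon survives the agenda.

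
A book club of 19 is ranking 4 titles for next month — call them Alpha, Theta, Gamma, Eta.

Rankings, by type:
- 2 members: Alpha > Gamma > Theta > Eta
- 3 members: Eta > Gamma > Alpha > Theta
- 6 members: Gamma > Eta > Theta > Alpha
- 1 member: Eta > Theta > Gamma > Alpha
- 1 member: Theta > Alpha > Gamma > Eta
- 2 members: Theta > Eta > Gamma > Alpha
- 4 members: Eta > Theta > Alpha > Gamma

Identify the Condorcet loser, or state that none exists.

Pairwise majorities:
Alpha vs Theta: 2+3 = 5 for Alpha, 14 for Theta — Theta by 14–5.
Alpha vs Gamma: Alpha is ranked higher on 2+1+4 = 7 ballots, Gamma on 12. Gamma wins 12–7.
Alpha vs Eta: Eta, 16–3.
Theta vs Gamma: 8 to 11, Gamma.
Theta vs Eta: Theta preferred on 2+1+2 = 5 ballots; Eta wins 14–5.
Gamma vs Eta: Gamma is ranked higher on 2+6+1 = 9 ballots, Eta on 10. Eta wins 10–9.
Only Alpha has no wins; Alpha is the Condorcet loser.

Alpha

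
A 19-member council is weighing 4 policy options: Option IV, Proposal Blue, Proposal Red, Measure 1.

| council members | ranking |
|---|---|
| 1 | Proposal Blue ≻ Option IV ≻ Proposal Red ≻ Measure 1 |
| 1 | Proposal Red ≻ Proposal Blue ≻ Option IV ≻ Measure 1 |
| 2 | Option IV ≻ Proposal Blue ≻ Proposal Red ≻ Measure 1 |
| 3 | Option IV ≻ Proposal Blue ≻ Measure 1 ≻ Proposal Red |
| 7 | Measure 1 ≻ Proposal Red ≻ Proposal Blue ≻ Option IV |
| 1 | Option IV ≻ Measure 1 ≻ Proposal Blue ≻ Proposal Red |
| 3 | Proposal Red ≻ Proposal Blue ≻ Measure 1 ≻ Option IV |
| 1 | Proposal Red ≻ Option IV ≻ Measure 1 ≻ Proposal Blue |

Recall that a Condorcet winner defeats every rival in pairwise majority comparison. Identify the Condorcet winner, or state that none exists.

Pairwise majorities:
Option IV vs Proposal Blue: 2+3+1+1 = 7 for Option IV, 12 for Proposal Blue — Proposal Blue by 12–7.
Option IV vs Proposal Red: Option IV is ranked higher on 1+2+3+1 = 7 ballots, Proposal Red on 12. Proposal Red wins 12–7.
Option IV vs Measure 1: 1+1+2+3+1+1 = 9 for Option IV, 10 for Measure 1 — Measure 1 by 10–9.
Proposal Blue vs Proposal Red: 7 to 12, Proposal Red.
Proposal Blue vs Measure 1: 10 to 9, Proposal Blue.
Proposal Red vs Measure 1: Proposal Red is ranked higher on 1+1+2+3+1 = 8 ballots, Measure 1 on 11. Measure 1 wins 11–8.
Every option loses at least once (Option IV loses to Proposal Blue; Proposal Blue loses to Proposal Red; Proposal Red loses to Measure 1; Measure 1 loses to Proposal Blue). The majority relation contains the cycle Proposal Blue → Measure 1 → Proposal Red → Proposal Blue, so there is no Condorcet winner.

none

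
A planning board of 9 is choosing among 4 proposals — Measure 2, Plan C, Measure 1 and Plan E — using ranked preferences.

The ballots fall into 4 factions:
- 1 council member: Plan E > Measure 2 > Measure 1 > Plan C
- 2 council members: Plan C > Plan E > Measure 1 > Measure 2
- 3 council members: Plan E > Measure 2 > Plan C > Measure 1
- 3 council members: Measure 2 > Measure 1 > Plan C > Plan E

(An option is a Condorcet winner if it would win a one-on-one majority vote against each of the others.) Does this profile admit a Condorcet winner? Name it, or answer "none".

none

Head-to-head results (9 council members):
Measure 2 vs Plan C: Measure 2, 7–2.
Measure 2 vs Measure 1: Measure 2, 7–2.
Measure 2 vs Plan E: Measure 2 is ranked higher on 3 ballots, Plan E on 6. Plan E wins 6–3.
Plan C–Measure 1: Plan C 5–4.
Plan C vs Plan E: Plan C wins 5–4.
Measure 1 vs Plan E: Plan E, 6–3.
No option is unbeaten: Measure 2 loses to Plan E; Plan C loses to Measure 2; Measure 1 loses to Measure 2; Plan E loses to Plan C. In particular Measure 2 beats Plan C beats Plan E beats Measure 2 is a majority cycle — no Condorcet winner exists.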